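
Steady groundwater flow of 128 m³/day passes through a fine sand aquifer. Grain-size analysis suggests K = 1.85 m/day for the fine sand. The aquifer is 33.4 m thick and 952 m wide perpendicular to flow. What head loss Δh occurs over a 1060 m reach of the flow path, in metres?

2.31

Cross-sectional area A = 952 × 33.4 = 31797 m².
From Q = K·A·i, i = Q / (K·A) = 128 / (1.850 × 31797) = 0.002176.
Head loss Δh = i · L = 0.002176 × 1060 = 2.307 m.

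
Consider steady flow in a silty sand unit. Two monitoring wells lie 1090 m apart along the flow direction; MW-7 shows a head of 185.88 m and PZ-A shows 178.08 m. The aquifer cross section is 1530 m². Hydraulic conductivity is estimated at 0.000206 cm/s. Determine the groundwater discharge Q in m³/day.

Convert K: 0.000206 cm/s × 864 = 0.1780 m/day.
Hydraulic gradient i = (185.88 − 178.08) / 1090 = 7.8 / 1090 = 0.007156.
Darcy's law: Q = K · A · i = 0.1780 × 1530 × 0.007156 = 1.949 m³/day.

1.95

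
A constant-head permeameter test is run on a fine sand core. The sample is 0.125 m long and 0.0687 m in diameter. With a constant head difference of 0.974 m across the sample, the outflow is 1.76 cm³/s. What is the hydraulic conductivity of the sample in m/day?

Cross-sectional area A = π·(d/2)² = π × (0.0687/2)² = 0.003707 m².
Convert discharge: 1.76 cm³/s = 1.760e-06 m³/s.
Darcy's law rearranged: K = Q·L / (A·Δh) = 1.760e-06 × 0.125 / (0.003707 × 0.974) = 6.093e-05 m/s = 5.265 m/day.

5.26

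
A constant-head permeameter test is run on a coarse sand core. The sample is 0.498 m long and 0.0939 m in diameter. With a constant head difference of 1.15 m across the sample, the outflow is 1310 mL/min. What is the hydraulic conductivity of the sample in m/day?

118

Cross-sectional area A = π·(d/2)² = π × (0.0939/2)² = 0.006925 m².
Convert discharge: 1310 mL/min = 2.183e-05 m³/s.
Darcy's law rearranged: K = Q·L / (A·Δh) = 2.183e-05 × 0.498 / (0.006925 × 1.15) = 0.001365 m/s = 118.0 m/day.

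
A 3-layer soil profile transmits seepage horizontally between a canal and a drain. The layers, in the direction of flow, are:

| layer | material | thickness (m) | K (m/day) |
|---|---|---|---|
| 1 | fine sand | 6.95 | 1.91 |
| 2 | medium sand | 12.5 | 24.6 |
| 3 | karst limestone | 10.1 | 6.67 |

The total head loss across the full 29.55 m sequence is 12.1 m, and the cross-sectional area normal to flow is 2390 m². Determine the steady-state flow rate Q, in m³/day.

5110

Flow is perpendicular to layering, so the layers act in series and the equivalent K is the thickness-weighted harmonic mean.
Total thickness L = 6.95 + 12.5 + 10.1 = 29.55 m.
Σ(b_i/K_i) = 6.95/1.91 + 12.5/24.6 + 10.1/6.67 = 5.661 d.
K_eq = L / Σ(b_i/K_i) = 29.55 / 5.661 = 5.220 m/day.
Q = K_eq · A · (Δh/L) = 5.220 × 2390 × (12.1/29.55) = 5108 m³/day.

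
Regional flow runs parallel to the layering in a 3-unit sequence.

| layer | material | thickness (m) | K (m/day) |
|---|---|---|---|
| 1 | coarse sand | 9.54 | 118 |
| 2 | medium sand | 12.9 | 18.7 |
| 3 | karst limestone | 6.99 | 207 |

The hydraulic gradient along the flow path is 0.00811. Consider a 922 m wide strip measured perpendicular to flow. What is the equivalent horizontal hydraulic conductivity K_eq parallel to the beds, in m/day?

Flow is parallel to layering, so each bed carries its own Darcy discharge and the transmissivities add.
Σ(K_i·b_i) = 118×9.54 + 18.7×12.9 + 207×6.99 = 2814 m²/day.
Total thickness b = 29.43 m, so K_eq = Σ(K_i·b_i)/b = 95.61 m/day.

95.6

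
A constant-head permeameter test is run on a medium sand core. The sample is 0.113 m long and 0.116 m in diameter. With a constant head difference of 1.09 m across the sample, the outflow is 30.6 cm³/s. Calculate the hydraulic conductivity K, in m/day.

Cross-sectional area A = π·(d/2)² = π × (0.116/2)² = 0.01057 m².
Convert discharge: 30.6 cm³/s = 3.060e-05 m³/s.
Darcy's law rearranged: K = Q·L / (A·Δh) = 3.060e-05 × 0.113 / (0.01057 × 1.09) = 0.0003002 m/s = 25.93 m/day.

25.9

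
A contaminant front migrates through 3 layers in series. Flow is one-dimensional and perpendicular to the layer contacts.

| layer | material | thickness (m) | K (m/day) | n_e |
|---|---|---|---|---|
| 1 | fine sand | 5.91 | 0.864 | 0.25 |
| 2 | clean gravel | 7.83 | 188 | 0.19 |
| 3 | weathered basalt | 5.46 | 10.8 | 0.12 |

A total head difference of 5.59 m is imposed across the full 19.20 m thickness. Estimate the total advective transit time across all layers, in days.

4.78

With flow normal to the layers, continuity requires the same specific discharge q through every layer.
Σ(b_i/K_i) = 5.91/0.864 + 7.83/188 + 5.46/10.8 = 7.387 d.
q = Δh / Σ(b_i/K_i) = 5.59 / 7.387 = 0.7567 m/day.
In each layer the seepage velocity is v_i = q/n_i, so the layer transit time is t_i = b_i·n_i / q:
  layer 1 (fine sand): t_1 = 5.91 × 0.25 / 0.7567 = 1.953 d
  layer 2 (clean gravel): t_2 = 7.83 × 0.19 / 0.7567 = 1.966 d
  layer 3 (weathered basalt): t_3 = 5.46 × 0.12 / 0.7567 = 0.8659 d
Total t = Σ t_i = 4.785 days.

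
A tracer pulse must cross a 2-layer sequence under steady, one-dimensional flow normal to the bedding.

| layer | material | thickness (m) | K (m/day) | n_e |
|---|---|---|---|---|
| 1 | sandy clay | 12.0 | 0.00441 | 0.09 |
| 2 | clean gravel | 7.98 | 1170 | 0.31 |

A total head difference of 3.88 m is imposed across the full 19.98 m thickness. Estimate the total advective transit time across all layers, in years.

6.82

With flow normal to the layers, continuity requires the same specific discharge q through every layer.
Σ(b_i/K_i) = 12.0/0.00441 + 7.98/1170 = 2721 d.
q = Δh / Σ(b_i/K_i) = 3.88 / 2721 = 0.001426 m/day.
In each layer the seepage velocity is v_i = q/n_i, so the layer transit time is t_i = b_i·n_i / q:
  layer 1 (sandy clay): t_1 = 12.0 × 0.09 / 0.001426 = 757.4 d
  layer 2 (clean gravel): t_2 = 7.98 × 0.31 / 0.001426 = 1735 d
Total t = Σ t_i = 2492 days = 6.824 years.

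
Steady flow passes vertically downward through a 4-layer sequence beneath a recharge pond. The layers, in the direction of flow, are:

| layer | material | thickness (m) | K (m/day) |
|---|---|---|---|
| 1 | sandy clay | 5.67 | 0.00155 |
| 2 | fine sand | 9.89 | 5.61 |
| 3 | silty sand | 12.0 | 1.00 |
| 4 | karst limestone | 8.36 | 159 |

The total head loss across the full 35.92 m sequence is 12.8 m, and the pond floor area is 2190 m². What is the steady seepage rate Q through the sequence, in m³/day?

Flow is perpendicular to layering, so the layers act in series and the equivalent K is the thickness-weighted harmonic mean.
Total thickness L = 5.67 + 9.89 + 12.0 + 8.36 = 35.92 m.
Σ(b_i/K_i) = 5.67/0.00155 + 9.89/5.61 + 12.0/1.00 + 8.36/159 = 3672 d.
K_eq = L / Σ(b_i/K_i) = 35.92 / 3672 = 0.009782 m/day.
Q = K_eq · A · (Δh/L) = 0.009782 × 2190 × (12.8/35.92) = 7.634 m³/day.

7.63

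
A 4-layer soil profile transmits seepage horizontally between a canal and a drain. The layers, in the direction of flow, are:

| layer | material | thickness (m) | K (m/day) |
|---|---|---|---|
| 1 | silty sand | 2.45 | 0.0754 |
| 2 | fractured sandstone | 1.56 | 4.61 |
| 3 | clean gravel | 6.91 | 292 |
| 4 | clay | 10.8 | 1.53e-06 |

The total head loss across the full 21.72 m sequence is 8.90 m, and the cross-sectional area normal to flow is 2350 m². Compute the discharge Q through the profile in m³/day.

0.00296

Flow is perpendicular to layering, so the layers act in series and the equivalent K is the thickness-weighted harmonic mean.
Total thickness L = 2.45 + 1.56 + 6.91 + 10.8 = 21.72 m.
Σ(b_i/K_i) = 2.45/0.0754 + 1.56/4.61 + 6.91/292 + 10.8/1.53e-06 = 7.059e+06 d.
K_eq = L / Σ(b_i/K_i) = 21.72 / 7.059e+06 = 3.077e-06 m/day.
Q = K_eq · A · (Δh/L) = 3.077e-06 × 2350 × (8.90/21.72) = 0.002963 m³/day.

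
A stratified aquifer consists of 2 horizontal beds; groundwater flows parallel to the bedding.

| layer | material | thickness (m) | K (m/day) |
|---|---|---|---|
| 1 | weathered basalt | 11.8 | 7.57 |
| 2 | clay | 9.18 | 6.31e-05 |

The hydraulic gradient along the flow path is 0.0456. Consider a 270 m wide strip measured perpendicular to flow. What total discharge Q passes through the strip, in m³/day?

1100

Flow is parallel to layering, so each bed carries its own Darcy discharge and the transmissivities add.
Σ(K_i·b_i) = 7.57×11.8 + 6.31e-05×9.18 = 89.33 m²/day.
Hydraulic gradient i = 0.0456.
Q = Σ(K_i·b_i) · W · i = 89.33 × 270 × 0.04560 = 1100 m³/day.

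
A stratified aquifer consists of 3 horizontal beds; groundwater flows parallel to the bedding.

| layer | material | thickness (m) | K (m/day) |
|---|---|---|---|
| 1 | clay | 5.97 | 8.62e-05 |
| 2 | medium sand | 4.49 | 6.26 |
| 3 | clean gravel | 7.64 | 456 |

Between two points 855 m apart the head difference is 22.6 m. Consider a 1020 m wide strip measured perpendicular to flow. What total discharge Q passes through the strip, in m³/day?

94700

Flow is parallel to layering, so each bed carries its own Darcy discharge and the transmissivities add.
Σ(K_i·b_i) = 8.62e-05×5.97 + 6.26×4.49 + 456×7.64 = 3512 m²/day.
Hydraulic gradient i = Δh / L = 22.6 / 855 = 0.02643.
Q = Σ(K_i·b_i) · W · i = 3512 × 1020 × 0.02643 = 94687 m³/day.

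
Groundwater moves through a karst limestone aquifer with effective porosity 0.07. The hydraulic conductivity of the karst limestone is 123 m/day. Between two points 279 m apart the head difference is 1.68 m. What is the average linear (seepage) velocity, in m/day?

10.6

Hydraulic gradient i = Δh / L = 1.68 / 279 = 0.006022.
Darcy flux q = K · i = 123.0 × 0.006022 = 0.7406 m/day.
Seepage velocity v = q / n_e = 0.7406 / 0.07 = 10.58 m/day.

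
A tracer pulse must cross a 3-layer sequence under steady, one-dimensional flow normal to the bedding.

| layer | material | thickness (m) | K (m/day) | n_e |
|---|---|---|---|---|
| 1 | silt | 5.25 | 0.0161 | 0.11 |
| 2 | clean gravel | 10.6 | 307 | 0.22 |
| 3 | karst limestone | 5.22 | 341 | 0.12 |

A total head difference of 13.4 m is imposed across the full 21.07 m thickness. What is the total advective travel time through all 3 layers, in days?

With flow normal to the layers, continuity requires the same specific discharge q through every layer.
Σ(b_i/K_i) = 5.25/0.0161 + 10.6/307 + 5.22/341 = 326.1 d.
q = Δh / Σ(b_i/K_i) = 13.4 / 326.1 = 0.04109 m/day.
In each layer the seepage velocity is v_i = q/n_i, so the layer transit time is t_i = b_i·n_i / q:
  layer 1 (silt): t_1 = 5.25 × 0.11 / 0.04109 = 14.06 d
  layer 2 (clean gravel): t_2 = 10.6 × 0.22 / 0.04109 = 56.76 d
  layer 3 (karst limestone): t_3 = 5.22 × 0.12 / 0.04109 = 15.25 d
Total t = Σ t_i = 86.06 days.

86.1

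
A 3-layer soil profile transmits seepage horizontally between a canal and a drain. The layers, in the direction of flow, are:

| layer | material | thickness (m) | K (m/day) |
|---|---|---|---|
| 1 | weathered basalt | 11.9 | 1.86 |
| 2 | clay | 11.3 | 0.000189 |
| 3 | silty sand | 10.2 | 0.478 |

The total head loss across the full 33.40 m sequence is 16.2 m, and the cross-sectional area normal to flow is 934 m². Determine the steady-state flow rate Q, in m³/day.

0.253

Flow is perpendicular to layering, so the layers act in series and the equivalent K is the thickness-weighted harmonic mean.
Total thickness L = 11.9 + 11.3 + 10.2 = 33.40 m.
Σ(b_i/K_i) = 11.9/1.86 + 11.3/0.000189 + 10.2/0.478 = 59816 d.
K_eq = L / Σ(b_i/K_i) = 33.40 / 59816 = 0.0005584 m/day.
Q = K_eq · A · (Δh/L) = 0.0005584 × 934 × (16.2/33.40) = 0.2530 m³/day.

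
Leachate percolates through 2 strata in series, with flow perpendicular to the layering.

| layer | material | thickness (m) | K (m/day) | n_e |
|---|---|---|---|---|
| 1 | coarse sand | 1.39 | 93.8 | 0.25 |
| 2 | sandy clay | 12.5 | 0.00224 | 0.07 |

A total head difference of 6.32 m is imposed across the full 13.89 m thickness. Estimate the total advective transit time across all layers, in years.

With flow normal to the layers, continuity requires the same specific discharge q through every layer.
Σ(b_i/K_i) = 1.39/93.8 + 12.5/0.00224 = 5580 d.
q = Δh / Σ(b_i/K_i) = 6.32 / 5580 = 0.001133 m/day.
In each layer the seepage velocity is v_i = q/n_i, so the layer transit time is t_i = b_i·n_i / q:
  layer 1 (coarse sand): t_1 = 1.39 × 0.25 / 0.001133 = 306.8 d
  layer 2 (sandy clay): t_2 = 12.5 × 0.07 / 0.001133 = 772.6 d
Total t = Σ t_i = 1079 days = 2.955 years.

2.96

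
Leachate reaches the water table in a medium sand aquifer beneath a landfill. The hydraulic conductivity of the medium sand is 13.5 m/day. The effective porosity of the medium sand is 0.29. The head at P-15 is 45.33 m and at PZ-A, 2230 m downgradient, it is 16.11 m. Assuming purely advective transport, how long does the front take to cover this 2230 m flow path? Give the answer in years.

10.0

Hydraulic gradient i = (45.33 − 16.11) / 2230 = 29.22 / 2230 = 0.01310.
Darcy flux q = K · i = 13.50 × 0.01310 = 0.1769 m/day.
Seepage velocity v = q / n_e = 0.1769 / 0.29 = 0.6100 m/day.
Travel time t = L / v = 2230 / 0.6100 = 3656 days = 10.01 years.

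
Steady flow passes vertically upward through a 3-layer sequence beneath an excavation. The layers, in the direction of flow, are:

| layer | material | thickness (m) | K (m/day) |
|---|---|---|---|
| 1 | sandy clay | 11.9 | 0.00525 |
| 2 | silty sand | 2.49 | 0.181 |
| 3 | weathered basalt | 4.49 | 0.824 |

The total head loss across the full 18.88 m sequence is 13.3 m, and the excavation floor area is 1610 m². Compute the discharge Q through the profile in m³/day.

9.37

Flow is perpendicular to layering, so the layers act in series and the equivalent K is the thickness-weighted harmonic mean.
Total thickness L = 11.9 + 2.49 + 4.49 = 18.88 m.
Σ(b_i/K_i) = 11.9/0.00525 + 2.49/0.181 + 4.49/0.824 = 2286 d.
K_eq = L / Σ(b_i/K_i) = 18.88 / 2286 = 0.008259 m/day.
Q = K_eq · A · (Δh/L) = 0.008259 × 1610 × (13.3/18.88) = 9.368 m³/day.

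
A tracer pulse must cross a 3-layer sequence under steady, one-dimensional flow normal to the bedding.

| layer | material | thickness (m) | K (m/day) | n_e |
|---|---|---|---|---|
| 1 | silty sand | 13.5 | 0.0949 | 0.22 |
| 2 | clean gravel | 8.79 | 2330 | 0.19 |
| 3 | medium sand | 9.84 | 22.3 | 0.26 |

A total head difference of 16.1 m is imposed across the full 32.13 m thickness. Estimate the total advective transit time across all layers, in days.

63.8

With flow normal to the layers, continuity requires the same specific discharge q through every layer.
Σ(b_i/K_i) = 13.5/0.0949 + 8.79/2330 + 9.84/22.3 = 142.7 d.
q = Δh / Σ(b_i/K_i) = 16.1 / 142.7 = 0.1128 m/day.
In each layer the seepage velocity is v_i = q/n_i, so the layer transit time is t_i = b_i·n_i / q:
  layer 1 (silty sand): t_1 = 13.5 × 0.22 / 0.1128 = 26.32 d
  layer 2 (clean gravel): t_2 = 8.79 × 0.19 / 0.1128 = 14.80 d
  layer 3 (medium sand): t_3 = 9.84 × 0.26 / 0.1128 = 22.68 d
Total t = Σ t_i = 63.80 days.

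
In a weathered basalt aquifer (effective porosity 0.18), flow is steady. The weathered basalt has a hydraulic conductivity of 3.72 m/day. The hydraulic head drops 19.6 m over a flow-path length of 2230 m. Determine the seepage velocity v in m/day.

Hydraulic gradient i = Δh / L = 19.6 / 2230 = 0.008789.
Darcy flux q = K · i = 3.720 × 0.008789 = 0.03270 m/day.
Seepage velocity v = q / n_e = 0.03270 / 0.18 = 0.1816 m/day.

0.182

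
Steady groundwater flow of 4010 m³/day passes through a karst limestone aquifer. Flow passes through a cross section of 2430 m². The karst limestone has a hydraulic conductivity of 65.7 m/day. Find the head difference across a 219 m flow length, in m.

From Q = K·A·i, i = Q / (K·A) = 4010 / (65.70 × 2430) = 0.02512.
Head loss Δh = i · L = 0.02512 × 219 = 5.501 m.

5.50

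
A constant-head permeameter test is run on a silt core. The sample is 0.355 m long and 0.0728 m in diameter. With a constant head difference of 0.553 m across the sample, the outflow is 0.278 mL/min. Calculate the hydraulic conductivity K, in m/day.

Cross-sectional area A = π·(d/2)² = π × (0.0728/2)² = 0.004162 m².
Convert discharge: 0.278 mL/min = 4.633e-09 m³/s.
Darcy's law rearranged: K = Q·L / (A·Δh) = 4.633e-09 × 0.355 / (0.004162 × 0.553) = 7.146e-07 m/s = 0.06174 m/day.

0.0617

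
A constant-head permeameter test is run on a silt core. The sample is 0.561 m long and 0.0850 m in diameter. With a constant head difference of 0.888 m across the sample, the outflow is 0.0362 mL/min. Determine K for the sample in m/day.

0.00580

Cross-sectional area A = π·(d/2)² = π × (0.0850/2)² = 0.005675 m².
Convert discharge: 0.0362 mL/min = 6.033e-10 m³/s.
Darcy's law rearranged: K = Q·L / (A·Δh) = 6.033e-10 × 0.561 / (0.005675 × 0.888) = 6.717e-08 m/s = 0.005804 m/day.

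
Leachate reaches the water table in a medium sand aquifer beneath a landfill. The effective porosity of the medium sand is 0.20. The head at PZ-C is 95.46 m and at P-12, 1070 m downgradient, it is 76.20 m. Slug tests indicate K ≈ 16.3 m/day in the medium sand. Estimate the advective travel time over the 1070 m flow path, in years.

Hydraulic gradient i = (95.46 − 76.20) / 1070 = 19.26 / 1070 = 0.01800.
Darcy flux q = K · i = 16.30 × 0.01800 = 0.2934 m/day.
Seepage velocity v = q / n_e = 0.2934 / 0.20 = 1.467 m/day.
Travel time t = L / v = 1070 / 1.467 = 729.4 days = 1.997 years.

2.00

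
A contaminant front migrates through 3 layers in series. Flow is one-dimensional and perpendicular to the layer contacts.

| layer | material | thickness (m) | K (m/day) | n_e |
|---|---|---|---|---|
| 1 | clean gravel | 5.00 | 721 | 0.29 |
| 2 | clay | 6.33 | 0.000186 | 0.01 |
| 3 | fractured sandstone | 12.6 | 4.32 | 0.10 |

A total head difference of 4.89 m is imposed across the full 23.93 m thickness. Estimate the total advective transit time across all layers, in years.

With flow normal to the layers, continuity requires the same specific discharge q through every layer.
Σ(b_i/K_i) = 5.00/721 + 6.33/0.000186 + 12.6/4.32 = 34035 d.
q = Δh / Σ(b_i/K_i) = 4.89 / 34035 = 0.0001437 m/day.
In each layer the seepage velocity is v_i = q/n_i, so the layer transit time is t_i = b_i·n_i / q:
  layer 1 (clean gravel): t_1 = 5.00 × 0.29 / 0.0001437 = 10092 d
  layer 2 (clay): t_2 = 6.33 × 0.01 / 0.0001437 = 440.6 d
  layer 3 (fractured sandstone): t_3 = 12.6 × 0.10 / 0.0001437 = 8770 d
Total t = Σ t_i = 19303 days = 52.85 years.

52.8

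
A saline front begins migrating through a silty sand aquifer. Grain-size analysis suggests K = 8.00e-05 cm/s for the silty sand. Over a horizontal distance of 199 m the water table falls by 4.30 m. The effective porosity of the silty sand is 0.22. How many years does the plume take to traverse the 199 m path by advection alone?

Convert K: 8.00e-05 cm/s × 864 = 0.06912 m/day.
Hydraulic gradient i = Δh / L = 4.30 / 199 = 0.02161.
Darcy flux q = K · i = 0.06912 × 0.02161 = 0.001494 m/day.
Seepage velocity v = q / n_e = 0.001494 / 0.22 = 0.006789 m/day.
Travel time t = L / v = 199 / 0.006789 = 29313 days = 80.25 years.

80.3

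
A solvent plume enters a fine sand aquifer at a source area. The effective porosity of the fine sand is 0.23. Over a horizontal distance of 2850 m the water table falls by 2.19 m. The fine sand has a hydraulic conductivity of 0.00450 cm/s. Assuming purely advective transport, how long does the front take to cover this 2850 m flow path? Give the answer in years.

601

Convert K: 0.00450 cm/s × 864 = 3.888 m/day.
Hydraulic gradient i = Δh / L = 2.19 / 2850 = 0.0007684.
Darcy flux q = K · i = 3.888 × 0.0007684 = 0.002988 m/day.
Seepage velocity v = q / n_e = 0.002988 / 0.23 = 0.01299 m/day.
Travel time t = L / v = 2850 / 0.01299 = 2.194e+05 days = 600.7 years.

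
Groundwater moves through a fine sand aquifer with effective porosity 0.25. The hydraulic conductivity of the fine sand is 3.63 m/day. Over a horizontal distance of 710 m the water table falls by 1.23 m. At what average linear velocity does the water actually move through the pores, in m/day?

0.0252

Hydraulic gradient i = Δh / L = 1.23 / 710 = 0.001732.
Darcy flux q = K · i = 3.630 × 0.001732 = 0.006289 m/day.
Seepage velocity v = q / n_e = 0.006289 / 0.25 = 0.02515 m/day.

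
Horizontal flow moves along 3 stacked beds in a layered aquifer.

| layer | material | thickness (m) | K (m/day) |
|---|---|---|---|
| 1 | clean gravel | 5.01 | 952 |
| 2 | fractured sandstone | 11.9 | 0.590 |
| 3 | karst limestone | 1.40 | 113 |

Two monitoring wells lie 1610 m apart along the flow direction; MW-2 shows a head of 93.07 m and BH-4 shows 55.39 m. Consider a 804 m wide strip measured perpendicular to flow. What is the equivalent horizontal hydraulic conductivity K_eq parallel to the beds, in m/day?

Flow is parallel to layering, so each bed carries its own Darcy discharge and the transmissivities add.
Σ(K_i·b_i) = 952×5.01 + 0.590×11.9 + 113×1.40 = 4935 m²/day.
Total thickness b = 18.31 m, so K_eq = Σ(K_i·b_i)/b = 269.5 m/day.

270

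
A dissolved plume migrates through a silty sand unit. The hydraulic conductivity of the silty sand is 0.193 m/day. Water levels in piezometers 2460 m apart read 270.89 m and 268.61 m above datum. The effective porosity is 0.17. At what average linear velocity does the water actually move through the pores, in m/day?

0.00105

Hydraulic gradient i = (270.89 − 268.61) / 2460 = 2.28 / 2460 = 0.0009268.
Darcy flux q = K · i = 0.1930 × 0.0009268 = 0.0001789 m/day.
Seepage velocity v = q / n_e = 0.0001789 / 0.17 = 0.001052 m/day.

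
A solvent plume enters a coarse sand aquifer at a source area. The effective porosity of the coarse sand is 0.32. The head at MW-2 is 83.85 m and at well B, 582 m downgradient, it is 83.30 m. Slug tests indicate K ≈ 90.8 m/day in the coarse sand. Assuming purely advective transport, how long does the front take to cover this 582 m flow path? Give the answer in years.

Hydraulic gradient i = (83.85 − 83.30) / 582 = 0.55 / 582 = 0.0009450.
Darcy flux q = K · i = 90.80 × 0.0009450 = 0.08581 m/day.
Seepage velocity v = q / n_e = 0.08581 / 0.32 = 0.2681 m/day.
Travel time t = L / v = 582 / 0.2681 = 2170 days = 5.942 years.

5.94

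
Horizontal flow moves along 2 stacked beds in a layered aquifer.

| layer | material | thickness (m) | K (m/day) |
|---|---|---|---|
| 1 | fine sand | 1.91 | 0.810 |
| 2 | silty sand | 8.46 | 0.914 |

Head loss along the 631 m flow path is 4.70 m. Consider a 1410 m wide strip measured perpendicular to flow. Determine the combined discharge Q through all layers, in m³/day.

Flow is parallel to layering, so each bed carries its own Darcy discharge and the transmissivities add.
Σ(K_i·b_i) = 0.810×1.91 + 0.914×8.46 = 9.280 m²/day.
Hydraulic gradient i = Δh / L = 4.70 / 631 = 0.007448.
Q = Σ(K_i·b_i) · W · i = 9.280 × 1410 × 0.007448 = 97.46 m³/day.

97.5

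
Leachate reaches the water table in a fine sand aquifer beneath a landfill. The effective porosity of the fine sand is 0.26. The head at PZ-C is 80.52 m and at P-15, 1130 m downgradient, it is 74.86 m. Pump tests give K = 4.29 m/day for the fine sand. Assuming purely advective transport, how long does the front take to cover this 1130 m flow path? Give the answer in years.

37.4

Hydraulic gradient i = (80.52 − 74.86) / 1130 = 5.66 / 1130 = 0.005009.
Darcy flux q = K · i = 4.290 × 0.005009 = 0.02149 m/day.
Seepage velocity v = q / n_e = 0.02149 / 0.26 = 0.08265 m/day.
Travel time t = L / v = 1130 / 0.08265 = 13673 days = 37.43 years.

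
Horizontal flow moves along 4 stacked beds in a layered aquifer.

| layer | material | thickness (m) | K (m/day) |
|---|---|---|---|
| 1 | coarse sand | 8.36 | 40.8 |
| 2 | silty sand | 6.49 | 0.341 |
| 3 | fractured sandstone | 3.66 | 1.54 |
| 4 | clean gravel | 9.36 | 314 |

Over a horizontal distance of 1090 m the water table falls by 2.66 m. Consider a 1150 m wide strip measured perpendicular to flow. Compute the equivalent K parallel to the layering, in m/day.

Flow is parallel to layering, so each bed carries its own Darcy discharge and the transmissivities add.
Σ(K_i·b_i) = 40.8×8.36 + 0.341×6.49 + 1.54×3.66 + 314×9.36 = 3288 m²/day.
Total thickness b = 27.87 m, so K_eq = Σ(K_i·b_i)/b = 118.0 m/day.

118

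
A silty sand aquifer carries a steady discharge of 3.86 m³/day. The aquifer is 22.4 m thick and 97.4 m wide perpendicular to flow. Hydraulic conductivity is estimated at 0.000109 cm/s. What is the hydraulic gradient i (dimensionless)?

Convert K: 0.000109 cm/s × 864 = 0.09418 m/day.
Cross-sectional area A = 97.4 × 22.4 = 2182 m².
From Q = K·A·i, i = Q / (K·A) = 3.86 / (0.09418 × 2182) = 0.01879.

0.0188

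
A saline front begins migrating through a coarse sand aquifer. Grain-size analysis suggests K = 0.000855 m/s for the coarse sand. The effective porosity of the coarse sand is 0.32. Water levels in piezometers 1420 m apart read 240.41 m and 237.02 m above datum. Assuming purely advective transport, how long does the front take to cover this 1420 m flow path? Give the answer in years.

7.05

Convert K: 0.000855 m/s × 86400 = 73.87 m/day.
Hydraulic gradient i = (240.41 − 237.02) / 1420 = 3.39 / 1420 = 0.002387.
Darcy flux q = K · i = 73.87 × 0.002387 = 0.1764 m/day.
Seepage velocity v = q / n_e = 0.1764 / 0.32 = 0.5511 m/day.
Travel time t = L / v = 1420 / 0.5511 = 2577 days = 7.054 years.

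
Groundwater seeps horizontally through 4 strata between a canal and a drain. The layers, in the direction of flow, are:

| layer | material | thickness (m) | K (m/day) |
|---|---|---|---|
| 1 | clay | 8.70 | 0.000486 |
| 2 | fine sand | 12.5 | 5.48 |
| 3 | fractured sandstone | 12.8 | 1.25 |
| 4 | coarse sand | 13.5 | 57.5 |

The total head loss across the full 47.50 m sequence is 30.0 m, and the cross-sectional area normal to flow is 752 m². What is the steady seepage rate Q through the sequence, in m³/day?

Flow is perpendicular to layering, so the layers act in series and the equivalent K is the thickness-weighted harmonic mean.
Total thickness L = 8.70 + 12.5 + 12.8 + 13.5 = 47.50 m.
Σ(b_i/K_i) = 8.70/0.000486 + 12.5/5.48 + 12.8/1.25 + 13.5/57.5 = 17914 d.
K_eq = L / Σ(b_i/K_i) = 47.50 / 17914 = 0.002652 m/day.
Q = K_eq · A · (Δh/L) = 0.002652 × 752 × (30.0/47.50) = 1.259 m³/day.

1.26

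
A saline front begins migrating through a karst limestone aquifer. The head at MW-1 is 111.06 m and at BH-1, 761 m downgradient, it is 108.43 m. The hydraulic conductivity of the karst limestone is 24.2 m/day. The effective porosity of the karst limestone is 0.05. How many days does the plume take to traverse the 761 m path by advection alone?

Hydraulic gradient i = (111.06 − 108.43) / 761 = 2.63 / 761 = 0.003456.
Darcy flux q = K · i = 24.20 × 0.003456 = 0.08363 m/day.
Seepage velocity v = q / n_e = 0.08363 / 0.05 = 1.673 m/day.
Travel time t = L / v = 761 / 1.673 = 455.0 days.

455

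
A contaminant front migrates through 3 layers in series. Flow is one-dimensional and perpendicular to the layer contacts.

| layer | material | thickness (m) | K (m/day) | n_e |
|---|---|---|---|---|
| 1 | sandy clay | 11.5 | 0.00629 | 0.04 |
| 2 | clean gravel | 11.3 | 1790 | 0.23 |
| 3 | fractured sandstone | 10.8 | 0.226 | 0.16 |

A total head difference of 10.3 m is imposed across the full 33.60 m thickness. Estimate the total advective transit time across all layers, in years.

2.39

With flow normal to the layers, continuity requires the same specific discharge q through every layer.
Σ(b_i/K_i) = 11.5/0.00629 + 11.3/1790 + 10.8/0.226 = 1876 d.
q = Δh / Σ(b_i/K_i) = 10.3 / 1876 = 0.005490 m/day.
In each layer the seepage velocity is v_i = q/n_i, so the layer transit time is t_i = b_i·n_i / q:
  layer 1 (sandy clay): t_1 = 11.5 × 0.04 / 0.005490 = 83.79 d
  layer 2 (clean gravel): t_2 = 11.3 × 0.23 / 0.005490 = 473.4 d
  layer 3 (fractured sandstone): t_3 = 10.8 × 0.16 / 0.005490 = 314.7 d
Total t = Σ t_i = 871.9 days = 2.387 years.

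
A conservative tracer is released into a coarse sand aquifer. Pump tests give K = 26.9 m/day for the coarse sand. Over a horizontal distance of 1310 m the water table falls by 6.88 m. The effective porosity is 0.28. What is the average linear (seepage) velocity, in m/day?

Hydraulic gradient i = Δh / L = 6.88 / 1310 = 0.005252.
Darcy flux q = K · i = 26.90 × 0.005252 = 0.1413 m/day.
Seepage velocity v = q / n_e = 0.1413 / 0.28 = 0.5046 m/day.

0.505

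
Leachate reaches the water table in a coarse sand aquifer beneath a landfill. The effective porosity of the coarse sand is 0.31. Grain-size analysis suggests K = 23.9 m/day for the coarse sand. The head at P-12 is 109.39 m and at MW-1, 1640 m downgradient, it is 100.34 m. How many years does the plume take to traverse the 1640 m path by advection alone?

Hydraulic gradient i = (109.39 − 100.34) / 1640 = 9.05 / 1640 = 0.005518.
Darcy flux q = K · i = 23.90 × 0.005518 = 0.1319 m/day.
Seepage velocity v = q / n_e = 0.1319 / 0.31 = 0.4254 m/day.
Travel time t = L / v = 1640 / 0.4254 = 3855 days = 10.55 years.

10.6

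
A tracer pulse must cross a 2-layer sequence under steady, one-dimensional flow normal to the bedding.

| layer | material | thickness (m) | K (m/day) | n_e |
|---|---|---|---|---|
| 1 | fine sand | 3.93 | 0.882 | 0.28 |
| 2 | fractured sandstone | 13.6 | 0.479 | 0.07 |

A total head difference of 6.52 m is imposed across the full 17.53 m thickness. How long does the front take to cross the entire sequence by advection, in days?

10.3

With flow normal to the layers, continuity requires the same specific discharge q through every layer.
Σ(b_i/K_i) = 3.93/0.882 + 13.6/0.479 = 32.85 d.
q = Δh / Σ(b_i/K_i) = 6.52 / 32.85 = 0.1985 m/day.
In each layer the seepage velocity is v_i = q/n_i, so the layer transit time is t_i = b_i·n_i / q:
  layer 1 (fine sand): t_1 = 3.93 × 0.28 / 0.1985 = 5.544 d
  layer 2 (fractured sandstone): t_2 = 13.6 × 0.07 / 0.1985 = 4.796 d
Total t = Σ t_i = 10.34 days.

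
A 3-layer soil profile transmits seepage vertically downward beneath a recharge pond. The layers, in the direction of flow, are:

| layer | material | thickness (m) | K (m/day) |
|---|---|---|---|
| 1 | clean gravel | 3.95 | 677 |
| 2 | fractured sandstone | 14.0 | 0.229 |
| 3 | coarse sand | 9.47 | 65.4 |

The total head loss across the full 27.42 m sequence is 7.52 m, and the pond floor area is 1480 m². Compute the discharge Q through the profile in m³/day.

Flow is perpendicular to layering, so the layers act in series and the equivalent K is the thickness-weighted harmonic mean.
Total thickness L = 3.95 + 14.0 + 9.47 = 27.42 m.
Σ(b_i/K_i) = 3.95/677 + 14.0/0.229 + 9.47/65.4 = 61.29 d.
K_eq = L / Σ(b_i/K_i) = 27.42 / 61.29 = 0.4474 m/day.
Q = K_eq · A · (Δh/L) = 0.4474 × 1480 × (7.52/27.42) = 181.6 m³/day.

182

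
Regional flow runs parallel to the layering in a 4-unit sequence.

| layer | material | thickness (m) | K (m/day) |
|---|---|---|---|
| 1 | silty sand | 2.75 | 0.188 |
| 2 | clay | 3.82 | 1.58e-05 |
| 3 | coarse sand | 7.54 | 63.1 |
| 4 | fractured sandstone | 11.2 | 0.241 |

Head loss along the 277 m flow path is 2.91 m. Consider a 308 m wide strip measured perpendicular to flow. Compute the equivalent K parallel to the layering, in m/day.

18.9

Flow is parallel to layering, so each bed carries its own Darcy discharge and the transmissivities add.
Σ(K_i·b_i) = 0.188×2.75 + 1.58e-05×3.82 + 63.1×7.54 + 0.241×11.2 = 479.0 m²/day.
Total thickness b = 25.31 m, so K_eq = Σ(K_i·b_i)/b = 18.92 m/day.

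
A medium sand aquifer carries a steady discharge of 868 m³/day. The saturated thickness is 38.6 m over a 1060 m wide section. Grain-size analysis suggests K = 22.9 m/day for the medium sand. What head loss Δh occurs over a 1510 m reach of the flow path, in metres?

1.40

Cross-sectional area A = 1060 × 38.6 = 40916 m².
From Q = K·A·i, i = Q / (K·A) = 868 / (22.90 × 40916) = 0.0009264.
Head loss Δh = i · L = 0.0009264 × 1510 = 1.399 m.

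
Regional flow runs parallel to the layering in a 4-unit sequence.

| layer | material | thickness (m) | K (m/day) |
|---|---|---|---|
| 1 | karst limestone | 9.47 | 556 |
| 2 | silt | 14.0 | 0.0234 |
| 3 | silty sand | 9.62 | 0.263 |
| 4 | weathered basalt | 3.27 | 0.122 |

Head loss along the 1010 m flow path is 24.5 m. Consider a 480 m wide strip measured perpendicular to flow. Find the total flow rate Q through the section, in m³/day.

61300

Flow is parallel to layering, so each bed carries its own Darcy discharge and the transmissivities add.
Σ(K_i·b_i) = 556×9.47 + 0.0234×14.0 + 0.263×9.62 + 0.122×3.27 = 5269 m²/day.
Hydraulic gradient i = Δh / L = 24.5 / 1010 = 0.02426.
Q = Σ(K_i·b_i) · W · i = 5269 × 480 × 0.02426 = 61345 m³/day.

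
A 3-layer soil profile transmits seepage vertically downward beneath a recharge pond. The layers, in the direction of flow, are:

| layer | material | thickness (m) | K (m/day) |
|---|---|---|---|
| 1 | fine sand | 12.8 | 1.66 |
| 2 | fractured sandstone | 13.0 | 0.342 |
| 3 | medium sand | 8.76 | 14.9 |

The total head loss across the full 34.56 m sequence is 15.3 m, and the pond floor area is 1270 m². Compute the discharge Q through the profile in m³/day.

Flow is perpendicular to layering, so the layers act in series and the equivalent K is the thickness-weighted harmonic mean.
Total thickness L = 12.8 + 13.0 + 8.76 = 34.56 m.
Σ(b_i/K_i) = 12.8/1.66 + 13.0/0.342 + 8.76/14.9 = 46.31 d.
K_eq = L / Σ(b_i/K_i) = 34.56 / 46.31 = 0.7463 m/day.
Q = K_eq · A · (Δh/L) = 0.7463 × 1270 × (15.3/34.56) = 419.6 m³/day.

420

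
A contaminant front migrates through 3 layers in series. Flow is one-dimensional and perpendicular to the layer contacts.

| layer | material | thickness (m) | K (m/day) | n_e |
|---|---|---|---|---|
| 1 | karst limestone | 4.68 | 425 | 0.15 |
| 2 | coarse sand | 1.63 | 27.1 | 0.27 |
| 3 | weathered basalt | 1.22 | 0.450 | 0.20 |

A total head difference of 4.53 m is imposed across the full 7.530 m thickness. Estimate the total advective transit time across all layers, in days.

With flow normal to the layers, continuity requires the same specific discharge q through every layer.
Σ(b_i/K_i) = 4.68/425 + 1.63/27.1 + 1.22/0.450 = 2.782 d.
q = Δh / Σ(b_i/K_i) = 4.53 / 2.782 = 1.628 m/day.
In each layer the seepage velocity is v_i = q/n_i, so the layer transit time is t_i = b_i·n_i / q:
  layer 1 (karst limestone): t_1 = 4.68 × 0.15 / 1.628 = 0.4312 d
  layer 2 (coarse sand): t_2 = 1.63 × 0.27 / 1.628 = 0.2703 d
  layer 3 (weathered basalt): t_3 = 1.22 × 0.20 / 1.628 = 0.1499 d
Total t = Σ t_i = 0.8513 days.

0.851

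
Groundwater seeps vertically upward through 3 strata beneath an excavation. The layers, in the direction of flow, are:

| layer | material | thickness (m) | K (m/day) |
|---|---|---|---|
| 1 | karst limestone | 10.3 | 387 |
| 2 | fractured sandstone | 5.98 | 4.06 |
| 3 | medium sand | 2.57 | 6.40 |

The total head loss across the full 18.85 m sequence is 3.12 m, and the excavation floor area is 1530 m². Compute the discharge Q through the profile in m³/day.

2510

Flow is perpendicular to layering, so the layers act in series and the equivalent K is the thickness-weighted harmonic mean.
Total thickness L = 10.3 + 5.98 + 2.57 = 18.85 m.
Σ(b_i/K_i) = 10.3/387 + 5.98/4.06 + 2.57/6.40 = 1.901 d.
K_eq = L / Σ(b_i/K_i) = 18.85 / 1.901 = 9.915 m/day.
Q = K_eq · A · (Δh/L) = 9.915 × 1530 × (3.12/18.85) = 2511 m³/day.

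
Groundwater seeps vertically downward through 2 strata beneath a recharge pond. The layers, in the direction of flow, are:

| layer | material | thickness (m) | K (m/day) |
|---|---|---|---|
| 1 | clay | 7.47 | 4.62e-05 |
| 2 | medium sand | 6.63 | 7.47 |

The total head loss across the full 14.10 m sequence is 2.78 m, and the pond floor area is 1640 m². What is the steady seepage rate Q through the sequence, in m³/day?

Flow is perpendicular to layering, so the layers act in series and the equivalent K is the thickness-weighted harmonic mean.
Total thickness L = 7.47 + 6.63 = 14.10 m.
Σ(b_i/K_i) = 7.47/4.62e-05 + 6.63/7.47 = 1.617e+05 d.
K_eq = L / Σ(b_i/K_i) = 14.10 / 1.617e+05 = 8.720e-05 m/day.
Q = K_eq · A · (Δh/L) = 8.720e-05 × 1640 × (2.78/14.10) = 0.02820 m³/day.

0.0282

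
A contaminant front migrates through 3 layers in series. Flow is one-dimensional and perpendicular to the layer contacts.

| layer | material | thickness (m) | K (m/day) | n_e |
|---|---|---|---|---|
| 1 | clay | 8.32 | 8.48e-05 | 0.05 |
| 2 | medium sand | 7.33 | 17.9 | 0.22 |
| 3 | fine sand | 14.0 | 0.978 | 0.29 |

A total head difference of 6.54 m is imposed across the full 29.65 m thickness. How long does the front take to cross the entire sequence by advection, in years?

With flow normal to the layers, continuity requires the same specific discharge q through every layer.
Σ(b_i/K_i) = 8.32/8.48e-05 + 7.33/17.9 + 14.0/0.978 = 98128 d.
q = Δh / Σ(b_i/K_i) = 6.54 / 98128 = 6.665e-05 m/day.
In each layer the seepage velocity is v_i = q/n_i, so the layer transit time is t_i = b_i·n_i / q:
  layer 1 (clay): t_1 = 8.32 × 0.05 / 6.665e-05 = 6242 d
  layer 2 (medium sand): t_2 = 7.33 × 0.22 / 6.665e-05 = 24196 d
  layer 3 (fine sand): t_3 = 14.0 × 0.29 / 6.665e-05 = 60917 d
Total t = Σ t_i = 91355 days = 250.1 years.

250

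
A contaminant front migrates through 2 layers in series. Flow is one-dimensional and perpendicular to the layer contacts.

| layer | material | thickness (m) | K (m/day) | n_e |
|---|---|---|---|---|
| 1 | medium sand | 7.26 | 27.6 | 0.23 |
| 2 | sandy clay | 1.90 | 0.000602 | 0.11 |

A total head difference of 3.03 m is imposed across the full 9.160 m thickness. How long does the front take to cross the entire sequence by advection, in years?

5.36

With flow normal to the layers, continuity requires the same specific discharge q through every layer.
Σ(b_i/K_i) = 7.26/27.6 + 1.90/0.000602 = 3156 d.
q = Δh / Σ(b_i/K_i) = 3.03 / 3156 = 0.0009600 m/day.
In each layer the seepage velocity is v_i = q/n_i, so the layer transit time is t_i = b_i·n_i / q:
  layer 1 (medium sand): t_1 = 7.26 × 0.23 / 0.0009600 = 1739 d
  layer 2 (sandy clay): t_2 = 1.90 × 0.11 / 0.0009600 = 217.7 d
Total t = Σ t_i = 1957 days = 5.358 years.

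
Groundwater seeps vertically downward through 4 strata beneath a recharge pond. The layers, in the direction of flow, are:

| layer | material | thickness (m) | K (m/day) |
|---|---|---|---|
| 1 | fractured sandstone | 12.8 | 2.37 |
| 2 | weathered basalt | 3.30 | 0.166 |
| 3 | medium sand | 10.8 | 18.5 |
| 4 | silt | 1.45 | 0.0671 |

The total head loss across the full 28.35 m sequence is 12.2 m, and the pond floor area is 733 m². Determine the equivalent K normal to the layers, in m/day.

Flow is perpendicular to layering, so the layers act in series and the equivalent K is the thickness-weighted harmonic mean.
Total thickness L = 12.8 + 3.30 + 10.8 + 1.45 = 28.35 m.
Σ(b_i/K_i) = 12.8/2.37 + 3.30/0.166 + 10.8/18.5 + 1.45/0.0671 = 47.47 d.
K_eq = L / Σ(b_i/K_i) = 28.35 / 47.47 = 0.5972 m/day.

0.597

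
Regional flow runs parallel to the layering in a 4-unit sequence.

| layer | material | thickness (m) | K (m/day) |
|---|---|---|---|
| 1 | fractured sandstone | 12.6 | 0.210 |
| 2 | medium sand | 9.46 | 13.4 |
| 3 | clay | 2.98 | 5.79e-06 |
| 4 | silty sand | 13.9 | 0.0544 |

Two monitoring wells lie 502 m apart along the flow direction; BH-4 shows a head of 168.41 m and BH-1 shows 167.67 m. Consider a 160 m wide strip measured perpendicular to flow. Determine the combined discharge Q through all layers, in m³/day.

Flow is parallel to layering, so each bed carries its own Darcy discharge and the transmissivities add.
Σ(K_i·b_i) = 0.210×12.6 + 13.4×9.46 + 5.79e-06×2.98 + 0.0544×13.9 = 130.2 m²/day.
Hydraulic gradient i = (168.41 − 167.67) / 502 = 0.74 / 502 = 0.001474.
Q = Σ(K_i·b_i) · W · i = 130.2 × 160 × 0.001474 = 30.70 m³/day.

30.7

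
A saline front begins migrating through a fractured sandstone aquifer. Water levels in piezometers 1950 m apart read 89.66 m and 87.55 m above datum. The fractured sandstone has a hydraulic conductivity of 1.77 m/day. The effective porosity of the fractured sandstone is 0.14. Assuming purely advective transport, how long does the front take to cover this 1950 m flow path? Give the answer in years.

Hydraulic gradient i = (89.66 − 87.55) / 1950 = 2.11 / 1950 = 0.001082.
Darcy flux q = K · i = 1.770 × 0.001082 = 0.001915 m/day.
Seepage velocity v = q / n_e = 0.001915 / 0.14 = 0.01368 m/day.
Travel time t = L / v = 1950 / 0.01368 = 1.425e+05 days = 390.3 years.

390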